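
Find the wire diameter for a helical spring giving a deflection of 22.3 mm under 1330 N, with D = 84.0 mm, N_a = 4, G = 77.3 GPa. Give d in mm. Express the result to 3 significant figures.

11.0 mm

Required rate k = F/δ = 1330/22.3 = 59.641 N/mm
d = (8D³N_a·k / G)^(1/4) = (8·84.0³·4·59.641 / (77.3×10³))^0.25
  = (14634)^0.25 = 10.9986 mm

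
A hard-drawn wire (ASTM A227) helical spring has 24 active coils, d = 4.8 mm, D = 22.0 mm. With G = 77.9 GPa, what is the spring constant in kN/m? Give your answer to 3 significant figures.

20.2 kN/m

k = Gd⁴/(8D³N_a) = (77.9×10³ × 4.8⁴) / (8 × 22.0³ × 24)
  = 4.13526e+07 / 2.04442e+06 = 20.227 N/mm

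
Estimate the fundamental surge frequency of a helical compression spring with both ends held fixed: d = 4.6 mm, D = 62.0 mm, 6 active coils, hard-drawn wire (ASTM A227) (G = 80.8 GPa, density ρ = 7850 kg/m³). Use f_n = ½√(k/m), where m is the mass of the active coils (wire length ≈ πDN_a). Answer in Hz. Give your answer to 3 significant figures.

k = Gd⁴/(8D³N_a) = (80.8×10³)(4.6⁴)/(8·62.0³·6) = 3.1625 N/mm = 3162.5 N/m
Wire length L = πDN_a = π·62.0·6 = 1168.7 mm
m = ρ·(πd²/4)·L = 7850 × 16.619×10⁻⁶ m² × 1.1687 m = 0.15246 kg
f_n = ½√(k/m) = 0.5·√(3162.5/0.15246) = 0.5·√(20742) = 72.011 Hz

72.0 Hz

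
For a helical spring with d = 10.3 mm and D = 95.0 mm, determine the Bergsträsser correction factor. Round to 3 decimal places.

1.148

C = D/d = 95.0/10.3 = 9.2233
K_B = (4C+2)/(4C−3) = 38.893/33.893 = 1.1475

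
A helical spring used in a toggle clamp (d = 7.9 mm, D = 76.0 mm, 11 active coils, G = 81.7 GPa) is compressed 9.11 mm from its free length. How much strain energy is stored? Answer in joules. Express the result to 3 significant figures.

k = Gd⁴/(8D³N_a) = (81.7×10³)(7.9⁴)/(8·76.0³·11) = 8.2377 N/mm
U = ½kδ² = 0.5 × 8.2377 × 9.11² = 341.83 N·mm = 0.34183 J

0.342 J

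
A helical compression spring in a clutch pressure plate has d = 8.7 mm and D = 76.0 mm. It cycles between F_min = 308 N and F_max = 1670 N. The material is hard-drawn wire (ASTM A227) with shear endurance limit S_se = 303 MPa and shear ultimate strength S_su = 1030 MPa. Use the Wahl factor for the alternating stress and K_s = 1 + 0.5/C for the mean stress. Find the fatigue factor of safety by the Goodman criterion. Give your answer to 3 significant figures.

0.935

C = D/d = 76.0/8.7 = 8.7356; K_W = (4C−1)/(4C−4)+0.615/C = 1.1674; K_s = 1+0.5/C = 1.0572
F_a = (F_max−F_min)/2 = 681 N; F_m = (F_max+F_min)/2 = 989 N
τ_a = K_W·8F_aD/(πd³) = 1.1674 × 200.14 = 233.64 MPa
τ_m = K_s·8F_mD/(πd³) = 1.0572 × 290.66 = 307.3 MPa
Goodman: 1/n_f = τ_a/S_se + τ_m/S_su = 233.64/303 + 307.3/1030 = 0.77109 + 0.29835 = 1.0694
n_f = 1/1.0694 = 0.9351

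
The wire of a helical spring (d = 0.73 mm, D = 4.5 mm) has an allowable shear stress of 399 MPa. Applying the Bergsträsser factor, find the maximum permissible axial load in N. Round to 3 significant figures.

C = D/d = 4.5/0.73 = 6.1644
K_B = (4C+2)/(4C−3) = 26.658/21.658 = 1.2309
τ_max = K·8FD/(πd³) → F_max = τ_allow·πd³/(8DK)
F_max = 399·π·0.73³/(8·4.5·1.2309) = 487.63/44.311 = 11.005 N

11.0 N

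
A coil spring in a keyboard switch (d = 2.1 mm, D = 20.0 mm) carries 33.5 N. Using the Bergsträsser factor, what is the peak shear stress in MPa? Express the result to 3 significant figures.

Spring index C = D/d = 20.0/2.1 = 9.5238
K_B = (4C+2)/(4C−3) = 40.095/35.095 = 1.1425
τ₀ = 8FD/(πd³) = 8·33.5·20.0/(π·2.1³) = 5360/29.094 = 184.23 MPa
τ_max = K·τ₀ = 1.1425 × 184.23 = 210.48 MPa

210 MPa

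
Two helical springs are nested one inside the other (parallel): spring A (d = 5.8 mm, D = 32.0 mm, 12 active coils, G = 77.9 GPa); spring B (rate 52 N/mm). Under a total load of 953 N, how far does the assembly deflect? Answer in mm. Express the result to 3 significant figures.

11.9 mm

k_A = Gd⁴/(8D³N_a) = (77.9×10³)(5.8⁴)/(8·32.0³·12) = 28.024 N/mm
Parallel: k_eq = 28.024 + 52 = 80.024 N/mm
δ = F/k_eq = 953/80.024 = 11.909 mm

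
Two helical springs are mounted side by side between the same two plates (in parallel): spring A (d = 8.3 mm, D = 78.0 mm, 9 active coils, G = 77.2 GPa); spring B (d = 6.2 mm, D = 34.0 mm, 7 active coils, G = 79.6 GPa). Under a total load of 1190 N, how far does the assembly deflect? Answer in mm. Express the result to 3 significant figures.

k_A = Gd⁴/(8D³N_a) = (77.2×10³)(8.3⁴)/(8·78.0³·9) = 10.723 N/mm
k_B = Gd⁴/(8D³N_a) = (79.6×10³)(6.2⁴)/(8·34.0³·7) = 53.439 N/mm
Parallel: k_eq = 10.723 + 53.439 = 64.162 N/mm
δ = F/k_eq = 1190/64.162 = 18.547 mm

18.5 mm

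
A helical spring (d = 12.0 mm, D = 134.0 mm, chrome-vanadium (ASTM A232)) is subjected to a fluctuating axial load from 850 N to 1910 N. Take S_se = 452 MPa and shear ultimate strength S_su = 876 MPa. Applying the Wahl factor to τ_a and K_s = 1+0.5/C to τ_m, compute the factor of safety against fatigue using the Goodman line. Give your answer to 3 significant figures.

1.71

C = D/d = 134.0/12.0 = 11.1667; K_W = (4C−1)/(4C−4)+0.615/C = 1.1288; K_s = 1+0.5/C = 1.0448
F_a = (F_max−F_min)/2 = 530 N; F_m = (F_max+F_min)/2 = 1380 N
τ_a = K_W·8F_aD/(πd³) = 1.1288 × 104.66 = 118.14 MPa
τ_m = K_s·8F_mD/(πd³) = 1.0448 × 272.51 = 284.71 MPa
Goodman: 1/n_f = τ_a/S_se + τ_m/S_su = 118.14/452 + 284.71/876 = 0.26138 + 0.32501 = 0.58639
n_f = 1/0.58639 = 1.705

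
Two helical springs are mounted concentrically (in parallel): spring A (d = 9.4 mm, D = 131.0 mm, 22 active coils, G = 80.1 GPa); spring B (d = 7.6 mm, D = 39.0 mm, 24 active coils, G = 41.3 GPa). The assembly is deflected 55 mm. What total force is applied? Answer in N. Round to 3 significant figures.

752 N

k_A = Gd⁴/(8D³N_a) = (80.1×10³)(9.4⁴)/(8·131.0³·22) = 1.5806 N/mm
k_B = Gd⁴/(8D³N_a) = (41.3×10³)(7.6⁴)/(8·39.0³·24) = 12.098 N/mm
Parallel: k_eq = 1.5806 + 12.098 = 13.678 N/mm
F = k_eq·δ = 13.678·55 = 752.32 N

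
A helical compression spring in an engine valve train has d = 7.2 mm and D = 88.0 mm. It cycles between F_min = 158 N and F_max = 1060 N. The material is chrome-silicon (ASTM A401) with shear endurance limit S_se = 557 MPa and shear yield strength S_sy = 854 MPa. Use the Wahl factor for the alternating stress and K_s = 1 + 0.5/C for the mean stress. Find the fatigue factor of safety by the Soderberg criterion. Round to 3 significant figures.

1.01

C = D/d = 88.0/7.2 = 12.2222; K_W = (4C−1)/(4C−4)+0.615/C = 1.1171; K_s = 1+0.5/C = 1.0409
F_a = (F_max−F_min)/2 = 451 N; F_m = (F_max+F_min)/2 = 609 N
τ_a = K_W·8F_aD/(πd³) = 1.1171 × 270.77 = 302.49 MPa
τ_m = K_s·8F_mD/(πd³) = 1.0409 × 365.63 = 380.59 MPa
Soderberg: 1/n_f = τ_a/S_se + τ_m/S_sy = 302.49/557 + 380.59/854 = 0.54307 + 0.44565 = 0.98873
n_f = 1/0.98873 = 1.011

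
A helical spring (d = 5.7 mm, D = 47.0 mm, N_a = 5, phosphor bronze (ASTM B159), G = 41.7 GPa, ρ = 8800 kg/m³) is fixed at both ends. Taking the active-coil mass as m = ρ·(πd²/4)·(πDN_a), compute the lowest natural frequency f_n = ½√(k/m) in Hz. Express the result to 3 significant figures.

126 Hz

k = Gd⁴/(8D³N_a) = (41.7×10³)(5.7⁴)/(8·47.0³·5) = 10.599 N/mm = 10599 N/m
Wire length L = πDN_a = π·47.0·5 = 738.27 mm
m = ρ·(πd²/4)·L = 8800 × 25.518×10⁻⁶ m² × 0.73827 m = 0.16578 kg
f_n = ½√(k/m) = 0.5·√(10599/0.16578) = 0.5·√(63935) = 126.43 Hz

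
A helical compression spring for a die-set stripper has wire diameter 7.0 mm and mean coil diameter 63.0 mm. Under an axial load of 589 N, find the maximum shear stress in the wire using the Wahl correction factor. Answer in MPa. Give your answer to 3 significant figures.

320 MPa

Spring index C = D/d = 63.0/7.0 = 9.0000
K_W = (4C−1)/(4C−4) + 0.615/C = 35.000/32.000 + 0.0683 = 1.1621
τ₀ = 8FD/(πd³) = 8·589·63.0/(π·7.0³) = 296856/1077.6 = 275.49 MPa
τ_max = K·τ₀ = 1.1621 × 275.49 = 320.14 MPa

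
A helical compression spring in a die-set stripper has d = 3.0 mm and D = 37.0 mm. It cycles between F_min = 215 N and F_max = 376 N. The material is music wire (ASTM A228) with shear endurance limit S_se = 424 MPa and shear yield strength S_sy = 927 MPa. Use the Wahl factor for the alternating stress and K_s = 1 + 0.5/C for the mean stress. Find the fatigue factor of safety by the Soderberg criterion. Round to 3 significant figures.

C = D/d = 37.0/3.0 = 12.3333; K_W = (4C−1)/(4C−4)+0.615/C = 1.1160; K_s = 1+0.5/C = 1.0405
F_a = (F_max−F_min)/2 = 80.5 N; F_m = (F_max+F_min)/2 = 295.5 N
τ_a = K_W·8F_aD/(πd³) = 1.1160 × 280.91 = 313.51 MPa
τ_m = K_s·8F_mD/(πd³) = 1.0405 × 1031.2 = 1073 MPa
Soderberg: 1/n_f = τ_a/S_se + τ_m/S_sy = 313.51/424 + 1073/927 = 0.73942 + 1.15748 = 1.8969
n_f = 1/1.8969 = 0.5272

0.527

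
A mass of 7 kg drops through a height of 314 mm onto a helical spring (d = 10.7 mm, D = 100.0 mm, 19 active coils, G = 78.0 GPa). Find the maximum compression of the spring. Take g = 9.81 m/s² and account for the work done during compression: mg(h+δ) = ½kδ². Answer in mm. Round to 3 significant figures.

90.9 mm

k = Gd⁴/(8D³N_a) = (78.0×10³)(10.7⁴)/(8·100.0³·19) = 6.7265 N/mm
W = mg = 7 × 9.81 = 68.67 N
½kδ² − Wδ − Wh = 0 → δ = (W + √(W² + 2kWh))/k
δ = (68.67 + √(4715.6 + 290077))/6.7265 = (68.67 + 542.95)/6.7265 = 90.927 mm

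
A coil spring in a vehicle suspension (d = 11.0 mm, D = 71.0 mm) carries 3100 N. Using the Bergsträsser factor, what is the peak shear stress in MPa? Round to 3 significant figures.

513 MPa

Spring index C = D/d = 71.0/11.0 = 6.4545
K_B = (4C+2)/(4C−3) = 27.818/22.818 = 1.2191
τ₀ = 8FD/(πd³) = 8·3100·71.0/(π·11.0³) = 1.7608e+06/4181.5 = 421.1 MPa
τ_max = K·τ₀ = 1.2191 × 421.1 = 513.37 MPa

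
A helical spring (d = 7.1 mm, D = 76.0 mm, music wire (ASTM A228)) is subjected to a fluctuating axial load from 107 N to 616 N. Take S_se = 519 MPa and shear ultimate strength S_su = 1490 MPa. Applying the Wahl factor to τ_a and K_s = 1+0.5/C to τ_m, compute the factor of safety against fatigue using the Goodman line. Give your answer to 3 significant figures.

2.28

C = D/d = 76.0/7.1 = 10.7042; K_W = (4C−1)/(4C−4)+0.615/C = 1.1347; K_s = 1+0.5/C = 1.0467
F_a = (F_max−F_min)/2 = 254.5 N; F_m = (F_max+F_min)/2 = 361.5 N
τ_a = K_W·8F_aD/(πd³) = 1.1347 × 137.62 = 156.16 MPa
τ_m = K_s·8F_mD/(πd³) = 1.0467 × 195.47 = 204.6 MPa
Goodman: 1/n_f = τ_a/S_se + τ_m/S_su = 156.16/519 + 204.6/1490 = 0.30088 + 0.13732 = 0.4382
n_f = 1/0.4382 = 2.282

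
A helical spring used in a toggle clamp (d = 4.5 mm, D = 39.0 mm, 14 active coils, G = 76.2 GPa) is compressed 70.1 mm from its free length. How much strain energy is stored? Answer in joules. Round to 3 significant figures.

k = Gd⁴/(8D³N_a) = (76.2×10³)(4.5⁴)/(8·39.0³·14) = 4.7032 N/mm
U = ½kδ² = 0.5 × 4.7032 × 70.1² = 11556 N·mm = 11.556 J

11.6 J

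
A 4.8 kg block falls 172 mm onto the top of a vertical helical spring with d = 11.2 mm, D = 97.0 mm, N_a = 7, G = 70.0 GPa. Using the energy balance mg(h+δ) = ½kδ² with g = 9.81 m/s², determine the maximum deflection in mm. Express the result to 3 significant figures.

k = Gd⁴/(8D³N_a) = (70.0×10³)(11.2⁴)/(8·97.0³·7) = 21.551 N/mm
W = mg = 4.8 × 9.81 = 47.088 N
½kδ² − Wδ − Wh = 0 → δ = (W + √(W² + 2kWh))/k
δ = (47.088 + √(2217.3 + 349089))/21.551 = (47.088 + 592.71)/21.551 = 29.688 mm

29.7 mm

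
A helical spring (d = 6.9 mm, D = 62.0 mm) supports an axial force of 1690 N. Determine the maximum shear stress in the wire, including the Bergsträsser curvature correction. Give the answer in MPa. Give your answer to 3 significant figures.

Spring index C = D/d = 62.0/6.9 = 8.9855
K_B = (4C+2)/(4C−3) = 37.942/32.942 = 1.1518
τ₀ = 8FD/(πd³) = 8·1690·62.0/(π·6.9³) = 838240/1032 = 812.22 MPa
τ_max = K·τ₀ = 1.1518 × 812.22 = 935.49 MPa

935 MPa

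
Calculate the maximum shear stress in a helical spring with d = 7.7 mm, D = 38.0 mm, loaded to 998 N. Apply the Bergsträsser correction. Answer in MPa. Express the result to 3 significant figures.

275 MPa

Spring index C = D/d = 38.0/7.7 = 4.9351
K_B = (4C+2)/(4C−3) = 21.740/16.740 = 1.2987
τ₀ = 8FD/(πd³) = 8·998·38.0/(π·7.7³) = 303392/1434.2 = 211.53 MPa
τ_max = K·τ₀ = 1.2987 × 211.53 = 274.72 MPa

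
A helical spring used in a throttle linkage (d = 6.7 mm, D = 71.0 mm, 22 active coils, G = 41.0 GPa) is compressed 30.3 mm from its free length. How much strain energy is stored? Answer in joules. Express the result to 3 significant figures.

k = Gd⁴/(8D³N_a) = (41.0×10³)(6.7⁴)/(8·71.0³·22) = 1.3116 N/mm
U = ½kδ² = 0.5 × 1.3116 × 30.3² = 602.08 N·mm = 0.60208 J

0.602 J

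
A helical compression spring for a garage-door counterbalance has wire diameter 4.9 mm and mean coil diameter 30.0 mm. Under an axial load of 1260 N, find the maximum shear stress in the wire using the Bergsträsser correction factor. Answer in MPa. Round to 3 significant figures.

Spring index C = D/d = 30.0/4.9 = 6.1224
K_B = (4C+2)/(4C−3) = 26.490/21.490 = 1.2327
τ₀ = 8FD/(πd³) = 8·1260·30.0/(π·4.9³) = 302400/369.61 = 818.17 MPa
τ_max = K·τ₀ = 1.2327 × 818.17 = 1008.5 MPa

1010 MPa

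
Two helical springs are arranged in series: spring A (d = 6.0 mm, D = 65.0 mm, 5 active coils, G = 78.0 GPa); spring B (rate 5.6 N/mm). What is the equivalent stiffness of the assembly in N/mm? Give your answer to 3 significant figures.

k_A = Gd⁴/(8D³N_a) = (78.0×10³)(6.0⁴)/(8·65.0³·5) = 9.2024 N/mm
Series: 1/k_eq = 1/9.2024 + 1/5.6 = 0.28724; k_eq = 3.4814 N/mm

3.48 N/mm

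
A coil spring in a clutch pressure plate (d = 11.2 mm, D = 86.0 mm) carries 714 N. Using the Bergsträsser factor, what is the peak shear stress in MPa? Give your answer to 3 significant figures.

Spring index C = D/d = 86.0/11.2 = 7.6786
K_B = (4C+2)/(4C−3) = 32.714/27.714 = 1.1804
τ₀ = 8FD/(πd³) = 8·714·86.0/(π·11.2³) = 491232/4413.7 = 111.3 MPa
τ_max = K·τ₀ = 1.1804 × 111.3 = 131.38 MPa

131 MPa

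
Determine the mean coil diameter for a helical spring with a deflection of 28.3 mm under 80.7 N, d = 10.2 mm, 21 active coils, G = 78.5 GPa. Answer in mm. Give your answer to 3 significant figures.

121 mm

Required rate k = F/δ = 80.7/28.3 = 2.8516 N/mm
D = (Gd⁴/(8N_a·k))^(1/3) = (78.5×10³·10.2⁴/(8·21·2.8516))^(1/3)
  = (1.77367e+06)^(1/3) = 121.0481 mm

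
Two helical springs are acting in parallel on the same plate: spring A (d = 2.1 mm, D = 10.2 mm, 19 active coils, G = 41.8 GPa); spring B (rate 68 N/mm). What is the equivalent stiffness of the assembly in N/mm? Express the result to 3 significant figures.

k_A = Gd⁴/(8D³N_a) = (41.8×10³)(2.1⁴)/(8·10.2³·19) = 5.0398 N/mm
Parallel: k_eq = 5.0398 + 68 = 73.04 N/mm

73.0 N/mm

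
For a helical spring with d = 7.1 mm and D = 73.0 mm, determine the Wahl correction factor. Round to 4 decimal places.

1.1406

C = D/d = 73.0/7.1 = 10.2817
K_W = (4C−1)/(4C−4) + 0.615/C = 40.127/37.127 + 0.0598 = 1.1406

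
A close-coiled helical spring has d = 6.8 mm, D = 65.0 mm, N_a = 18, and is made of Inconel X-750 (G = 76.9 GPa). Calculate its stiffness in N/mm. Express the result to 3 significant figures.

4.16 N/mm

k = Gd⁴/(8D³N_a) = (76.9×10³ × 6.8⁴) / (8 × 65.0³ × 18)
  = 1.64423e+08 / 3.9546e+07 = 4.1578 N/mm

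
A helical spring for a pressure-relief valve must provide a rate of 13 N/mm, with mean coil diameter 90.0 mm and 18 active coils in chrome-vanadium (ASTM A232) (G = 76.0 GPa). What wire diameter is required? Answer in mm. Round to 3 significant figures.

d = (8D³N_a·k / G)^(1/4) = (8·90.0³·18·13 / (76.0×10³))^0.25
  = (17956)^0.25 = 11.5759 mm

11.6 mm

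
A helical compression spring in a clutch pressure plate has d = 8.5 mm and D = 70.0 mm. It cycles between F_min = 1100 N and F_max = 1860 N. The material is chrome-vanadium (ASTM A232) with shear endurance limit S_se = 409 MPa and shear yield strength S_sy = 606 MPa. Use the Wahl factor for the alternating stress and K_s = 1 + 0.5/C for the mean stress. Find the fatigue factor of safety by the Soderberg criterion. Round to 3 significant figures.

0.935

C = D/d = 70.0/8.5 = 8.2353; K_W = (4C−1)/(4C−4)+0.615/C = 1.1783; K_s = 1+0.5/C = 1.0607
F_a = (F_max−F_min)/2 = 380 N; F_m = (F_max+F_min)/2 = 1480 N
τ_a = K_W·8F_aD/(πd³) = 1.1783 × 110.3 = 129.97 MPa
τ_m = K_s·8F_mD/(πd³) = 1.0607 × 429.58 = 455.66 MPa
Soderberg: 1/n_f = τ_a/S_se + τ_m/S_sy = 129.97/409 + 455.66/606 = 0.31777 + 0.75192 = 1.0697
n_f = 1/1.0697 = 0.9349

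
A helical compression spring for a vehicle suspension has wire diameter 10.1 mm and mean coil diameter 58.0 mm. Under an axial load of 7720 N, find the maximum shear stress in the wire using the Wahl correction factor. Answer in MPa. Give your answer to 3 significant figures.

Spring index C = D/d = 58.0/10.1 = 5.7426
K_W = (4C−1)/(4C−4) + 0.615/C = 21.970/18.970 + 0.1071 = 1.2652
τ₀ = 8FD/(πd³) = 8·7720·58.0/(π·10.1³) = 3.58208e+06/3236.8 = 1106.7 MPa
τ_max = K·τ₀ = 1.2652 × 1106.7 = 1400.2 MPa

1400 MPa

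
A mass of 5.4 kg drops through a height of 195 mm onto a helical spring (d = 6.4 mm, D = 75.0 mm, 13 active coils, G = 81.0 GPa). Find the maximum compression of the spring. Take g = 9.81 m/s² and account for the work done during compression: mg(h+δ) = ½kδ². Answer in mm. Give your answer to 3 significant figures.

101 mm

k = Gd⁴/(8D³N_a) = (81.0×10³)(6.4⁴)/(8·75.0³·13) = 3.0973 N/mm
W = mg = 5.4 × 9.81 = 52.974 N
½kδ² − Wδ − Wh = 0 → δ = (W + √(W² + 2kWh))/k
δ = (52.974 + √(2806.2 + 63990.4))/3.0973 = (52.974 + 258.45)/3.0973 = 100.55 mm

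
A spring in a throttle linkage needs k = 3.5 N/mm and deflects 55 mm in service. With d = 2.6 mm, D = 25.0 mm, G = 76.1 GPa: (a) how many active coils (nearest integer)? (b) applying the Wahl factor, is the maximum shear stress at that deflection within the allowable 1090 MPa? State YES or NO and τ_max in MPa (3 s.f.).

N_a = Gd⁴/(8D³k) = (76.1×10³)(2.6⁴)/(8·25.0³·3.5) = 7.949 → N_a = 8
Actual rate k = Gd⁴/(8D³·8) = 3.4776 N/mm
Working load F = kδ = 3.4776·55 = 191.27 N
C = 25.0/2.6 = 9.6154; K_W = (4C−1)/(4C−4)+0.615/C = 1.1510
τ_max = K_W·8FD/(πd³) = 1.1510·692.79 = 797.41 MPa
τ_max ≤ 1090 MPa → acceptable

(a) 8 coils; (b) YES, τ_max = 797 MPa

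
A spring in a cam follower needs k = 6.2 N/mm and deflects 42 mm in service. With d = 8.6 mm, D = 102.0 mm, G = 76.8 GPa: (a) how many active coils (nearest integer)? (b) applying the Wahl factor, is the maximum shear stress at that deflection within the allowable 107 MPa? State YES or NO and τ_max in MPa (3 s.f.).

N_a = Gd⁴/(8D³k) = (76.8×10³)(8.6⁴)/(8·102.0³·6.2) = 7.981 → N_a = 8
Actual rate k = Gd⁴/(8D³·8) = 6.1855 N/mm
Working load F = kδ = 6.1855·42 = 259.79 N
C = 102.0/8.6 = 11.8605; K_W = (4C−1)/(4C−4)+0.615/C = 1.1209
τ_max = K_W·8FD/(πd³) = 1.1209·106.09 = 118.92 MPa
τ_max > 107 MPa → exceeds allowable

(a) 8 coils; (b) NO, τ_max = 119 MPa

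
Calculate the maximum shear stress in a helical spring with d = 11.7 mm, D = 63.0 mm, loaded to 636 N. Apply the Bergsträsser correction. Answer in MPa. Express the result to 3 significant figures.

Spring index C = D/d = 63.0/11.7 = 5.3846
K_B = (4C+2)/(4C−3) = 23.538/18.538 = 1.2697
τ₀ = 8FD/(πd³) = 8·636·63.0/(π·11.7³) = 320544/5031.6 = 63.706 MPa
τ_max = K·τ₀ = 1.2697 × 63.706 = 80.888 MPa

80.9 MPa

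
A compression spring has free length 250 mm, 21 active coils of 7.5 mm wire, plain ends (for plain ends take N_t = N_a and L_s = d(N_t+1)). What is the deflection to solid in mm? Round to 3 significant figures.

N_t = 21; L_s = 7.5·22 = 165 mm
δ_solid = L₀ − L_s = 250 − 165 = 85 mm

85.0 mm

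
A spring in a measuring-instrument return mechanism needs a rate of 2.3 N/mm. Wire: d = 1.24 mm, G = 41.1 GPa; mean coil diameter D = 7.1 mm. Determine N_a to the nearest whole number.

15

N_a = Gd⁴/(8D³k) = (41.1×10³ × 1.24⁴)/(8 × 7.1³ × 2.3)
    = 97169.2 / 6585.56 = 14.75 → 15 coils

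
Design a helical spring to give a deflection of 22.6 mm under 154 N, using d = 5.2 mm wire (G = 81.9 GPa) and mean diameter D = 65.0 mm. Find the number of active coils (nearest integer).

4

Required rate k = F/δ = 154/22.6 = 6.8142 N/mm
N_a = Gd⁴/(8D³k) = (81.9×10³ × 5.2⁴)/(8 × 65.0³ × 6.8142)
    = 5.98821e+07 / 1.49707e+07 = 4 → 4 coils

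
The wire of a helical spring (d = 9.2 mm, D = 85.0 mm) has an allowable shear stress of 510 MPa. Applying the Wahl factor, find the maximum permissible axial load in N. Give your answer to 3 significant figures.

1580 N

C = D/d = 85.0/9.2 = 9.2391
K_W = (4C−1)/(4C−4) + 0.615/C = 35.957/32.957 + 0.0666 = 1.1576
τ_max = K·8FD/(πd³) → F_max = τ_allow·πd³/(8DK)
F_max = 510·π·9.2³/(8·85.0·1.1576) = 1.2476e+06/787.16 = 1585 N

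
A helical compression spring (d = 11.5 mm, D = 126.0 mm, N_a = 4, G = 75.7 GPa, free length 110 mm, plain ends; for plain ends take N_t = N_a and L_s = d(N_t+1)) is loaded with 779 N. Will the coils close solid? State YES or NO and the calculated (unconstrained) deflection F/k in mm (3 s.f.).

k = Gd⁴/(8D³N_a) = (75.7×10³)(11.5⁴)/(8·126.0³·4) = 20.684 N/mm
N_t = 4; L_s = 11.5·5 = 57.5 mm; δ_solid = L₀ − L_s = 110 − 57.5 = 52.5 mm
δ = F/k = 779/20.684 = 37.663 mm
δ < δ_solid → spring does not go solid

NO, δ = 37.7 mm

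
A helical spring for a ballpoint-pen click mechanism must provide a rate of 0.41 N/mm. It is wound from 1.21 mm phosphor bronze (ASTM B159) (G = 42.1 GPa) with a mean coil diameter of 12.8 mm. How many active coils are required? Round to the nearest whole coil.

N_a = Gd⁴/(8D³k) = (42.1×10³ × 1.21⁴)/(8 × 12.8³ × 0.41)
    = 90245.1 / 6878.66 = 13.12 → 13 coils

13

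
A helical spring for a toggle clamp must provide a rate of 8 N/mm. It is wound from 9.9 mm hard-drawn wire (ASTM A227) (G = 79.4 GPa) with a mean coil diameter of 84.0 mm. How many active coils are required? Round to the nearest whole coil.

N_a = Gd⁴/(8D³k) = (79.4×10³ × 9.9⁴)/(8 × 84.0³ × 8)
    = 7.62713e+08 / 3.79331e+07 = 20.11 → 20 coils

20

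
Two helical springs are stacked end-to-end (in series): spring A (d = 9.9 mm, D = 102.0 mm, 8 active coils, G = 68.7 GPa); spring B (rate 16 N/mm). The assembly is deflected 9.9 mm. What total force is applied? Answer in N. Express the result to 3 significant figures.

59.8 N

k_A = Gd⁴/(8D³N_a) = (68.7×10³)(9.9⁴)/(8·102.0³·8) = 9.7167 N/mm
Series: 1/k_eq = 1/9.7167 + 1/16 = 0.16542; k_eq = 6.0454 N/mm
F = k_eq·δ = 6.0454·9.9 = 59.849 N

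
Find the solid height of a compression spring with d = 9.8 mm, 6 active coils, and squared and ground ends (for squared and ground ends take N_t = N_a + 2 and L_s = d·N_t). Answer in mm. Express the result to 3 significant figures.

squared and ground ends: N_t = N_a + 2 = 6 + 2 = 8
L_s = d·N_t = 9.8 × 8 = 78.4 mm

78.4 mm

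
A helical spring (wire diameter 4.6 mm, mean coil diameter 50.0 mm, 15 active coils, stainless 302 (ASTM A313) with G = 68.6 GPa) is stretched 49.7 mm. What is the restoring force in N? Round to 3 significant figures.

102 N

k = Gd⁴/(8D³N_a) = (68.6×10³)(4.6⁴)/(8·50.0³·15) = 2.0477 N/mm
F = k·δ = 2.0477 × 49.7 = 101.77 N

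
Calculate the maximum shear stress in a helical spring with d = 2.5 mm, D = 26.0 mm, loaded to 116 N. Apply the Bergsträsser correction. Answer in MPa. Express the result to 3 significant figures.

Spring index C = D/d = 26.0/2.5 = 10.4000
K_B = (4C+2)/(4C−3) = 43.600/38.600 = 1.1295
τ₀ = 8FD/(πd³) = 8·116·26.0/(π·2.5³) = 24128/49.087 = 491.53 MPa
τ_max = K·τ₀ = 1.1295 × 491.53 = 555.2 MPa

555 MPa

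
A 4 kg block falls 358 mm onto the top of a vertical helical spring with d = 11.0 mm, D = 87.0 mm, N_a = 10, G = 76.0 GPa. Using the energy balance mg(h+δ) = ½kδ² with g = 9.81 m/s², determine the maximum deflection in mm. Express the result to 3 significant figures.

38.4 mm

k = Gd⁴/(8D³N_a) = (76.0×10³)(11.0⁴)/(8·87.0³·10) = 21.122 N/mm
W = mg = 4 × 9.81 = 39.24 N
½kδ² − Wδ − Wh = 0 → δ = (W + √(W² + 2kWh))/k
δ = (39.24 + √(1539.8 + 593442))/21.122 = (39.24 + 771.35)/21.122 = 38.376 mm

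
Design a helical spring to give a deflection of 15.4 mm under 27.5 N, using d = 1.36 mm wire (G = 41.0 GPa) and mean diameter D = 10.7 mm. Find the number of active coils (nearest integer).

Required rate k = F/δ = 27.5/15.4 = 1.7857 N/mm
N_a = Gd⁴/(8D³k) = (41.0×10³ × 1.36⁴)/(8 × 10.7³ × 1.7857)
    = 140262 / 17500.6 = 8.015 → 8 coils

8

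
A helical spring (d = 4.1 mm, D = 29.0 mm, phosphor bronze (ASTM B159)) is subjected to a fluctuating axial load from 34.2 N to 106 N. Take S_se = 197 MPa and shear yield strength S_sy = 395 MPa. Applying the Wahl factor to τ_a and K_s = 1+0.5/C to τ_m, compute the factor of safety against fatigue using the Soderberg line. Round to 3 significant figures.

2.27

C = D/d = 29.0/4.1 = 7.0732; K_W = (4C−1)/(4C−4)+0.615/C = 1.2104; K_s = 1+0.5/C = 1.0707
F_a = (F_max−F_min)/2 = 35.9 N; F_m = (F_max+F_min)/2 = 70.1 N
τ_a = K_W·8F_aD/(πd³) = 1.2104 × 38.466 = 46.561 MPa
τ_m = K_s·8F_mD/(πd³) = 1.0707 × 75.111 = 80.421 MPa
Soderberg: 1/n_f = τ_a/S_se + τ_m/S_sy = 46.561/197 + 80.421/395 = 0.23635 + 0.20360 = 0.43995
n_f = 1/0.43995 = 2.273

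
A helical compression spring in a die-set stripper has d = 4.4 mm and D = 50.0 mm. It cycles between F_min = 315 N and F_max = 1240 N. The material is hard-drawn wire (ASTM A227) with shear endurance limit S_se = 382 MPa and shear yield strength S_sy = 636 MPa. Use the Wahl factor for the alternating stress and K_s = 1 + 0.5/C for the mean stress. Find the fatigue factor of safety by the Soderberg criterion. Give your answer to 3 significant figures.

0.253

C = D/d = 50.0/4.4 = 11.3636; K_W = (4C−1)/(4C−4)+0.615/C = 1.1265; K_s = 1+0.5/C = 1.0440
F_a = (F_max−F_min)/2 = 462.5 N; F_m = (F_max+F_min)/2 = 777.5 N
τ_a = K_W·8F_aD/(πd³) = 1.1265 × 691.3 = 778.74 MPa
τ_m = K_s·8F_mD/(πd³) = 1.0440 × 1162.1 = 1213.3 MPa
Soderberg: 1/n_f = τ_a/S_se + τ_m/S_sy = 778.74/382 + 1213.3/636 = 2.03858 + 1.90764 = 3.9462
n_f = 1/3.9462 = 0.2534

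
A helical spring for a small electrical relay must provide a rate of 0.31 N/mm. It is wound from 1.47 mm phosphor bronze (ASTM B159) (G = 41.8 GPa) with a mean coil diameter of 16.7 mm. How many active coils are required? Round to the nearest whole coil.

N_a = Gd⁴/(8D³k) = (41.8×10³ × 1.47⁴)/(8 × 16.7³ × 0.31)
    = 195185 / 11550.5 = 16.9 → 17 coils

17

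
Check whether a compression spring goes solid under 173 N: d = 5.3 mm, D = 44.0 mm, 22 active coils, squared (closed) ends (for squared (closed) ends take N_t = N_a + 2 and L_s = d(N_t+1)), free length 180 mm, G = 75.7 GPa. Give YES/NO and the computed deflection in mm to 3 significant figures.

NO, δ = 43.4 mm

k = Gd⁴/(8D³N_a) = (75.7×10³)(5.3⁴)/(8·44.0³·22) = 3.9841 N/mm
N_t = 24; L_s = 5.3·25 = 132.5 mm; δ_solid = L₀ − L_s = 180 − 132.5 = 47.5 mm
δ = F/k = 173/3.9841 = 43.423 mm
δ < δ_solid → spring does not go solid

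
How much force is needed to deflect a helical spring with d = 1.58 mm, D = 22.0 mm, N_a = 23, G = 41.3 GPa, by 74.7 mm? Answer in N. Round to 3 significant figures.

9.81 N

k = Gd⁴/(8D³N_a) = (41.3×10³)(1.58⁴)/(8·22.0³·23) = 0.13137 N/mm
F = k·δ = 0.13137 × 74.7 = 9.8133 N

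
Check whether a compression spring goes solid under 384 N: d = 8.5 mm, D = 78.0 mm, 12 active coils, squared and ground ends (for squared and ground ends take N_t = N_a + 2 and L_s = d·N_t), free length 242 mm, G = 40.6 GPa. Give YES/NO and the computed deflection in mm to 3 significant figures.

NO, δ = 82.5 mm

k = Gd⁴/(8D³N_a) = (40.6×10³)(8.5⁴)/(8·78.0³·12) = 4.6521 N/mm
N_t = 14; L_s = 8.5·14 = 119 mm; δ_solid = L₀ − L_s = 242 − 119 = 123 mm
δ = F/k = 384/4.6521 = 82.544 mm
δ < δ_solid → spring does not go solid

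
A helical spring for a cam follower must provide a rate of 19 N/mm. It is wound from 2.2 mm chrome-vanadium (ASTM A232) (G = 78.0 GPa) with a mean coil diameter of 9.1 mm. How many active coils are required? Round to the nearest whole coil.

16

N_a = Gd⁴/(8D³k) = (78.0×10³ × 2.2⁴)/(8 × 9.1³ × 19)
    = 1.8272e+06 / 114543 = 15.95 → 16 coils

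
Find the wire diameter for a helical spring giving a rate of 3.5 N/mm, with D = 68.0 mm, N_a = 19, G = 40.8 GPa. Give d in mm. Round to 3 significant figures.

8.00 mm

d = (8D³N_a·k / G)^(1/4) = (8·68.0³·19·3.5 / (40.8×10³))^0.25
  = (4099.9)^0.25 = 8.0019 mm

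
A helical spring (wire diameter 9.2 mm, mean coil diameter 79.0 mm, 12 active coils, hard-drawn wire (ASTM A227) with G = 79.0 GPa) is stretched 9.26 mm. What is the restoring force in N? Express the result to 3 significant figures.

111 N

k = Gd⁴/(8D³N_a) = (79.0×10³)(9.2⁴)/(8·79.0³·12) = 11.957 N/mm
F = k·δ = 11.957 × 9.26 = 110.72 N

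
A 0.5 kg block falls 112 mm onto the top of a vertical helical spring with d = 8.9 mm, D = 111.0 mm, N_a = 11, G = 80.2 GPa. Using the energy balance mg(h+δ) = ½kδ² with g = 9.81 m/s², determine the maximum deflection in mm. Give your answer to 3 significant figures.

k = Gd⁴/(8D³N_a) = (80.2×10³)(8.9⁴)/(8·111.0³·11) = 4.181 N/mm
W = mg = 0.5 × 9.81 = 4.905 N
½kδ² − Wδ − Wh = 0 → δ = (W + √(W² + 2kWh))/k
δ = (4.905 + √(24.059 + 4593.78))/4.181 = (4.905 + 67.955)/4.181 = 17.426 mm

17.4 mm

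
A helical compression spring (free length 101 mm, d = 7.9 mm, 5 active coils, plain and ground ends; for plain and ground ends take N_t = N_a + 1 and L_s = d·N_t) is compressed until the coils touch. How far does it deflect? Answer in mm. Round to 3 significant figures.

N_t = 6; L_s = 7.9·6 = 47.4 mm
δ_solid = L₀ − L_s = 101 − 47.4 = 53.6 mm

53.6 mm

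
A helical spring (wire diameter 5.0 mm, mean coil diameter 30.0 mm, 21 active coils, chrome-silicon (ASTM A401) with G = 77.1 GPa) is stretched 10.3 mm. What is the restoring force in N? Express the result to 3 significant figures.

109 N

k = Gd⁴/(8D³N_a) = (77.1×10³)(5.0⁴)/(8·30.0³·21) = 10.623 N/mm
F = k·δ = 10.623 × 10.3 = 109.42 N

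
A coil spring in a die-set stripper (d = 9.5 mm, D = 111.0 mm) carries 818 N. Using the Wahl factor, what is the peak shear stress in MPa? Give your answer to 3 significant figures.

Spring index C = D/d = 111.0/9.5 = 11.6842
K_W = (4C−1)/(4C−4) + 0.615/C = 45.737/42.737 + 0.0526 = 1.1228
τ₀ = 8FD/(πd³) = 8·818·111.0/(π·9.5³) = 726384/2693.5 = 269.68 MPa
τ_max = K·τ₀ = 1.1228 × 269.68 = 302.8 MPa

303 MPa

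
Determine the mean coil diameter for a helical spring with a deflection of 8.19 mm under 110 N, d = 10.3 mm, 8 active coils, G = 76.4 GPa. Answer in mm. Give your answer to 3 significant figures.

100 mm

Required rate k = F/δ = 110/8.19 = 13.431 N/mm
D = (Gd⁴/(8N_a·k))^(1/3) = (76.4×10³·10.3⁴/(8·8·13.431))^(1/3)
  = (1.00035e+06)^(1/3) = 100.0118 mm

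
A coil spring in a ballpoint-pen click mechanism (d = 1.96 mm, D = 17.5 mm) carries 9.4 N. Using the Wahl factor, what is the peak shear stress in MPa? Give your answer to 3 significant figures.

Spring index C = D/d = 17.5/1.96 = 8.9286
K_W = (4C−1)/(4C−4) + 0.615/C = 34.714/31.714 + 0.0689 = 1.1635
τ₀ = 8FD/(πd³) = 8·9.4·17.5/(π·1.96³) = 1316/23.655 = 55.634 MPa
τ_max = K·τ₀ = 1.1635 × 55.634 = 64.728 MPa

64.7 MPa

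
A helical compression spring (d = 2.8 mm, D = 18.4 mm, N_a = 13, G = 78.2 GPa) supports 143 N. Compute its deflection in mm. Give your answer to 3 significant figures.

19.3 mm

k = Gd⁴/(8D³N_a) = (78.2×10³)(2.8⁴)/(8·18.4³·13) = 7.4191 N/mm
δ = F/k = 143 / 7.4191 = 19.275 mm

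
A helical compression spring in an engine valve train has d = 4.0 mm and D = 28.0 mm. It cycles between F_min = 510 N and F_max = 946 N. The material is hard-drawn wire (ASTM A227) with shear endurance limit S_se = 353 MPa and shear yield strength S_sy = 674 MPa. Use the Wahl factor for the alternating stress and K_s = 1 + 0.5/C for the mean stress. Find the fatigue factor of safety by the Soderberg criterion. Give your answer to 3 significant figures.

C = D/d = 28.0/4.0 = 7.0000; K_W = (4C−1)/(4C−4)+0.615/C = 1.2129; K_s = 1+0.5/C = 1.0714
F_a = (F_max−F_min)/2 = 218 N; F_m = (F_max+F_min)/2 = 728 N
τ_a = K_W·8F_aD/(πd³) = 1.2129 × 242.87 = 294.57 MPa
τ_m = K_s·8F_mD/(πd³) = 1.0714 × 811.05 = 868.99 MPa
Soderberg: 1/n_f = τ_a/S_se + τ_m/S_sy = 294.57/353 + 868.99/674 = 0.83447 + 1.28930 = 2.1238
n_f = 1/2.1238 = 0.4709

0.471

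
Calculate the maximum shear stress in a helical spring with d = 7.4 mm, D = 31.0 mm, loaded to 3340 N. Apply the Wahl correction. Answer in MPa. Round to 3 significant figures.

Spring index C = D/d = 31.0/7.4 = 4.1892
K_W = (4C−1)/(4C−4) + 0.615/C = 15.757/12.757 + 0.1468 = 1.3820
τ₀ = 8FD/(πd³) = 8·3340·31.0/(π·7.4³) = 828320/1273 = 650.66 MPa
τ_max = K·τ₀ = 1.3820 × 650.66 = 899.19 MPa

899 MPa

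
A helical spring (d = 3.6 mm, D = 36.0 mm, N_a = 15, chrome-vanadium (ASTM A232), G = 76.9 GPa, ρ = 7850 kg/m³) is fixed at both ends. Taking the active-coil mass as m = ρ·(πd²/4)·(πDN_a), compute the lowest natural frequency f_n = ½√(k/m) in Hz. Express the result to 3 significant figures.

k = Gd⁴/(8D³N_a) = (76.9×10³)(3.6⁴)/(8·36.0³·15) = 2.307 N/mm = 2307 N/m
Wire length L = πDN_a = π·36.0·15 = 1696.5 mm
m = ρ·(πd²/4)·L = 7850 × 10.179×10⁻⁶ m² × 1.6965 m = 0.13555 kg
f_n = ½√(k/m) = 0.5·√(2307/0.13555) = 0.5·√(17019) = 65.229 Hz

65.2 Hz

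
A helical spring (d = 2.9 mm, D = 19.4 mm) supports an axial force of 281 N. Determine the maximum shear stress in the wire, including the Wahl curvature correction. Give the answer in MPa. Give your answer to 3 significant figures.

697 MPa

Spring index C = D/d = 19.4/2.9 = 6.6897
K_W = (4C−1)/(4C−4) + 0.615/C = 25.759/22.759 + 0.0919 = 1.2238
τ₀ = 8FD/(πd³) = 8·281·19.4/(π·2.9³) = 43611.2/76.62 = 569.19 MPa
τ_max = K·τ₀ = 1.2238 × 569.19 = 696.54 MPa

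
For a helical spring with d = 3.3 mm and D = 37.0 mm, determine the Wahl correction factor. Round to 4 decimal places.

C = D/d = 37.0/3.3 = 11.2121
K_W = (4C−1)/(4C−4) + 0.615/C = 43.848/40.848 + 0.0549 = 1.1283

1.1283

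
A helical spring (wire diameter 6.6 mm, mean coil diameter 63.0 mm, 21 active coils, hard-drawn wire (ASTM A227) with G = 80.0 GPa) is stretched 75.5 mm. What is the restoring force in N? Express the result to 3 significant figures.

273 N

k = Gd⁴/(8D³N_a) = (80.0×10³)(6.6⁴)/(8·63.0³·21) = 3.6136 N/mm
F = k·δ = 3.6136 × 75.5 = 272.82 N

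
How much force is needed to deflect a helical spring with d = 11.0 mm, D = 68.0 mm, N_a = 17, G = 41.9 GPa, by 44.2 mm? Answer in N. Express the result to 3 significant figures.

k = Gd⁴/(8D³N_a) = (41.9×10³)(11.0⁴)/(8·68.0³·17) = 14.346 N/mm
F = k·δ = 14.346 × 44.2 = 634.08 N

634 N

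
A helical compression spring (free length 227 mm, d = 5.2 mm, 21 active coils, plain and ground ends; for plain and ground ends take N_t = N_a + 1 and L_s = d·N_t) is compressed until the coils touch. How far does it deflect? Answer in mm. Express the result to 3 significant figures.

113 mm

N_t = 22; L_s = 5.2·22 = 114.4 mm
δ_solid = L₀ − L_s = 227 − 114.4 = 112.6 mm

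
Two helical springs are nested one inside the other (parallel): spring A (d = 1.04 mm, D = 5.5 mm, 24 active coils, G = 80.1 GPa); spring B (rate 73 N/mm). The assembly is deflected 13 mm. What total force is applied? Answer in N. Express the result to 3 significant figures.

987 N

k_A = Gd⁴/(8D³N_a) = (80.1×10³)(1.04⁴)/(8·5.5³·24) = 2.9334 N/mm
Parallel: k_eq = 2.9334 + 73 = 75.933 N/mm
F = k_eq·δ = 75.933·13 = 987.13 N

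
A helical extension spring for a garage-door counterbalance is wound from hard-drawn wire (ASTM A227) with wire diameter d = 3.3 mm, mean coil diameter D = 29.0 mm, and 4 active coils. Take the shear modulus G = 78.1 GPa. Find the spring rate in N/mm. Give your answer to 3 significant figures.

11.9 N/mm

k = Gd⁴/(8D³N_a) = (78.1×10³ × 3.3⁴) / (8 × 29.0³ × 4)
  = 9.26204e+06 / 780448 = 11.868 N/mm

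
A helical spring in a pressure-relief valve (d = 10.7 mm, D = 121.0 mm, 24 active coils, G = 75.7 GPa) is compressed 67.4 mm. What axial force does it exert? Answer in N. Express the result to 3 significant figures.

197 N

k = Gd⁴/(8D³N_a) = (75.7×10³)(10.7⁴)/(8·121.0³·24) = 2.9173 N/mm
F = k·δ = 2.9173 × 67.4 = 196.62 N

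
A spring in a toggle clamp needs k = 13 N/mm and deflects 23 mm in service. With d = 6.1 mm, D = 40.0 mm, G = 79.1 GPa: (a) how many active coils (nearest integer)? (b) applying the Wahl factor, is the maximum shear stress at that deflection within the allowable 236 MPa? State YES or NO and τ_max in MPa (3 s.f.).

N_a = Gd⁴/(8D³k) = (79.1×10³)(6.1⁴)/(8·40.0³·13) = 16.45 → N_a = 16
Actual rate k = Gd⁴/(8D³·16) = 13.369 N/mm
Working load F = kδ = 13.369·23 = 307.49 N
C = 40.0/6.1 = 6.5574; K_W = (4C−1)/(4C−4)+0.615/C = 1.2287
τ_max = K_W·8FD/(πd³) = 1.2287·137.99 = 169.55 MPa
τ_max ≤ 236 MPa → acceptable

(a) 16 coils; (b) YES, τ_max = 170 MPa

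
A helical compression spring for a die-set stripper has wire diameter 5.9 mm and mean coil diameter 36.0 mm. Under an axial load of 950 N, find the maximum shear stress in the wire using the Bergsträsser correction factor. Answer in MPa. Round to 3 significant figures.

523 MPa

Spring index C = D/d = 36.0/5.9 = 6.1017
K_B = (4C+2)/(4C−3) = 26.407/21.407 = 1.2336
τ₀ = 8FD/(πd³) = 8·950·36.0/(π·5.9³) = 273600/645.22 = 424.04 MPa
τ_max = K·τ₀ = 1.2336 × 424.04 = 523.09 MPa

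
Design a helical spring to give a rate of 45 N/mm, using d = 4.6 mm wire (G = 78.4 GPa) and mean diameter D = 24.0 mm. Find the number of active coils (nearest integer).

7

N_a = Gd⁴/(8D³k) = (78.4×10³ × 4.6⁴)/(8 × 24.0³ × 45)
    = 3.51033e+07 / 4.97664e+06 = 7.054 → 7 coils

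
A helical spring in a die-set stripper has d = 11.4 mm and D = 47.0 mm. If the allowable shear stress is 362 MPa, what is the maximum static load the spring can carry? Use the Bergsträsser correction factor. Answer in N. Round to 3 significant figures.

C = D/d = 47.0/11.4 = 4.1228
K_B = (4C+2)/(4C−3) = 18.491/13.491 = 1.3706
τ_max = K·8FD/(πd³) → F_max = τ_allow·πd³/(8DK)
F_max = 362·π·11.4³/(8·47.0·1.3706) = 1.6849e+06/515.35 = 3269.4 N

3270 N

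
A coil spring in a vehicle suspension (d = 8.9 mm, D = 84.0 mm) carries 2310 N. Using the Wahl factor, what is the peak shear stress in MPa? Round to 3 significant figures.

809 MPa

Spring index C = D/d = 84.0/8.9 = 9.4382
K_W = (4C−1)/(4C−4) + 0.615/C = 36.753/33.753 + 0.0652 = 1.1540
τ₀ = 8FD/(πd³) = 8·2310·84.0/(π·8.9³) = 1.55232e+06/2214.7 = 700.91 MPa
τ_max = K·τ₀ = 1.1540 × 700.91 = 808.88 MPa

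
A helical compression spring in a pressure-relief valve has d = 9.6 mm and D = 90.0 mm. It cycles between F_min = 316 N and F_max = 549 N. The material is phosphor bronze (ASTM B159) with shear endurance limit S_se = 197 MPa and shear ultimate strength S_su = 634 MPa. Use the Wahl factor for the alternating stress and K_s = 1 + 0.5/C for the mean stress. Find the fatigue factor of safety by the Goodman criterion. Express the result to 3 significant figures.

C = D/d = 90.0/9.6 = 9.3750; K_W = (4C−1)/(4C−4)+0.615/C = 1.1552; K_s = 1+0.5/C = 1.0533
F_a = (F_max−F_min)/2 = 116.5 N; F_m = (F_max+F_min)/2 = 432.5 N
τ_a = K_W·8F_aD/(πd³) = 1.1552 × 30.178 = 34.861 MPa
τ_m = K_s·8F_mD/(πd³) = 1.0533 × 112.04 = 118.01 MPa
Goodman: 1/n_f = τ_a/S_se + τ_m/S_su = 34.861/197 + 118.01/634 = 0.17696 + 0.18614 = 0.36309
n_f = 1/0.36309 = 2.754

2.75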